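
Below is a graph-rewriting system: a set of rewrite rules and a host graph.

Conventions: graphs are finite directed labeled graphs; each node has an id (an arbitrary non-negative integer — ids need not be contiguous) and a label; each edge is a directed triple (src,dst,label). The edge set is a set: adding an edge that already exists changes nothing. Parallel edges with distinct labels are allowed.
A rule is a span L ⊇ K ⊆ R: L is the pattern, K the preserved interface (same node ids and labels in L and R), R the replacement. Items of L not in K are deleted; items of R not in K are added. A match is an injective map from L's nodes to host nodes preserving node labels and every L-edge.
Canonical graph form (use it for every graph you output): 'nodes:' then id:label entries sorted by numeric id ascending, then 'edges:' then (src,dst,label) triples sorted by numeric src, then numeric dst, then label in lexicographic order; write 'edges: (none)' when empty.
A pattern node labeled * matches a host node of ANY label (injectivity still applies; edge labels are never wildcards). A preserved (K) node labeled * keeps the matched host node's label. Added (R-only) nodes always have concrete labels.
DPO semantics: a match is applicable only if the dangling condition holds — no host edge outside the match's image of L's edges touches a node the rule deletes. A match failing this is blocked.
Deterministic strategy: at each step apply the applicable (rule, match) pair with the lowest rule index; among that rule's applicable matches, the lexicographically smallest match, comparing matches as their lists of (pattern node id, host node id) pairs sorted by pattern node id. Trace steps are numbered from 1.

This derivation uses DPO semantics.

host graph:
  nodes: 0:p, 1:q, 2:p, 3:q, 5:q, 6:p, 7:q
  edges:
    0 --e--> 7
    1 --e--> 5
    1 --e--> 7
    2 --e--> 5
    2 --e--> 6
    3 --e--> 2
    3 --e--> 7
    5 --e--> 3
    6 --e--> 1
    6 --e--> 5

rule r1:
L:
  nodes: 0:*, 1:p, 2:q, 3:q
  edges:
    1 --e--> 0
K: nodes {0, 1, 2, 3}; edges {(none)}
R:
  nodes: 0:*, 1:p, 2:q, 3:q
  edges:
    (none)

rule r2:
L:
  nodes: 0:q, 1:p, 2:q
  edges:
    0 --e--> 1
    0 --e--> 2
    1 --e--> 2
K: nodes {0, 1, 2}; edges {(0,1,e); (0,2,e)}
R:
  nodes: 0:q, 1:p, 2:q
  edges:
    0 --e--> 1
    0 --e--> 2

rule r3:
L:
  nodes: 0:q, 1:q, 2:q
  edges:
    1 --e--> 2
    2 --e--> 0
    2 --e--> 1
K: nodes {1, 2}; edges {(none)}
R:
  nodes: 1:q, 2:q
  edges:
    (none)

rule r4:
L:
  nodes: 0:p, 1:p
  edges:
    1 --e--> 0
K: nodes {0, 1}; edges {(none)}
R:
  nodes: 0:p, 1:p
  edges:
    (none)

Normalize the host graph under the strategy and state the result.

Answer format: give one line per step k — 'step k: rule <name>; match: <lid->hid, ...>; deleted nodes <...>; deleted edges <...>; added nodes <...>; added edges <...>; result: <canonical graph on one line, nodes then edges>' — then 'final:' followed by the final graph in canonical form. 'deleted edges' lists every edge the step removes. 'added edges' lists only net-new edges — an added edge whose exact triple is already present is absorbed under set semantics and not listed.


step 1: rule r1; match: 0->1, 1->6, 2->3, 3->5; deleted nodes (none); deleted edges (6,1,e); added nodes (none); added edges (none); result: nodes: 0:p, 1:q, 2:p, 3:q, 5:q, 6:p, 7:q edges: (0,7,e); (1,5,e); (1,7,e); (2,5,e); (2,6,e); (3,2,e); (3,7,e); (5,3,e); (6,5,e)
step 2: rule r1; match: 0->5, 1->2, 2->1, 3->3; deleted nodes (none); deleted edges (2,5,e); added nodes (none); added edges (none); result: nodes: 0:p, 1:q, 2:p, 3:q, 5:q, 6:p, 7:q edges: (0,7,e); (1,5,e); (1,7,e); (2,6,e); (3,2,e); (3,7,e); (5,3,e); (6,5,e)
step 3: rule r1; match: 0->5, 1->6, 2->1, 3->3; deleted nodes (none); deleted edges (6,5,e); added nodes (none); added edges (none); result: nodes: 0:p, 1:q, 2:p, 3:q, 5:q, 6:p, 7:q edges: (0,7,e); (1,5,e); (1,7,e); (2,6,e); (3,2,e); (3,7,e); (5,3,e)
step 4: rule r1; match: 0->6, 1->2, 2->1, 3->3; deleted nodes (none); deleted edges (2,6,e); added nodes (none); added edges (none); result: nodes: 0:p, 1:q, 2:p, 3:q, 5:q, 6:p, 7:q edges: (0,7,e); (1,5,e); (1,7,e); (3,2,e); (3,7,e); (5,3,e)
step 5: rule r1; match: 0->7, 1->0, 2->1, 3->3; deleted nodes (none); deleted edges (0,7,e); added nodes (none); added edges (none); result: nodes: 0:p, 1:q, 2:p, 3:q, 5:q, 6:p, 7:q edges: (1,5,e); (1,7,e); (3,2,e); (3,7,e); (5,3,e)
final:
nodes: 0:p, 1:q, 2:p, 3:q, 5:q, 6:p, 7:q
edges: (1,5,e); (1,7,e); (3,2,e); (3,7,e); (5,3,e)


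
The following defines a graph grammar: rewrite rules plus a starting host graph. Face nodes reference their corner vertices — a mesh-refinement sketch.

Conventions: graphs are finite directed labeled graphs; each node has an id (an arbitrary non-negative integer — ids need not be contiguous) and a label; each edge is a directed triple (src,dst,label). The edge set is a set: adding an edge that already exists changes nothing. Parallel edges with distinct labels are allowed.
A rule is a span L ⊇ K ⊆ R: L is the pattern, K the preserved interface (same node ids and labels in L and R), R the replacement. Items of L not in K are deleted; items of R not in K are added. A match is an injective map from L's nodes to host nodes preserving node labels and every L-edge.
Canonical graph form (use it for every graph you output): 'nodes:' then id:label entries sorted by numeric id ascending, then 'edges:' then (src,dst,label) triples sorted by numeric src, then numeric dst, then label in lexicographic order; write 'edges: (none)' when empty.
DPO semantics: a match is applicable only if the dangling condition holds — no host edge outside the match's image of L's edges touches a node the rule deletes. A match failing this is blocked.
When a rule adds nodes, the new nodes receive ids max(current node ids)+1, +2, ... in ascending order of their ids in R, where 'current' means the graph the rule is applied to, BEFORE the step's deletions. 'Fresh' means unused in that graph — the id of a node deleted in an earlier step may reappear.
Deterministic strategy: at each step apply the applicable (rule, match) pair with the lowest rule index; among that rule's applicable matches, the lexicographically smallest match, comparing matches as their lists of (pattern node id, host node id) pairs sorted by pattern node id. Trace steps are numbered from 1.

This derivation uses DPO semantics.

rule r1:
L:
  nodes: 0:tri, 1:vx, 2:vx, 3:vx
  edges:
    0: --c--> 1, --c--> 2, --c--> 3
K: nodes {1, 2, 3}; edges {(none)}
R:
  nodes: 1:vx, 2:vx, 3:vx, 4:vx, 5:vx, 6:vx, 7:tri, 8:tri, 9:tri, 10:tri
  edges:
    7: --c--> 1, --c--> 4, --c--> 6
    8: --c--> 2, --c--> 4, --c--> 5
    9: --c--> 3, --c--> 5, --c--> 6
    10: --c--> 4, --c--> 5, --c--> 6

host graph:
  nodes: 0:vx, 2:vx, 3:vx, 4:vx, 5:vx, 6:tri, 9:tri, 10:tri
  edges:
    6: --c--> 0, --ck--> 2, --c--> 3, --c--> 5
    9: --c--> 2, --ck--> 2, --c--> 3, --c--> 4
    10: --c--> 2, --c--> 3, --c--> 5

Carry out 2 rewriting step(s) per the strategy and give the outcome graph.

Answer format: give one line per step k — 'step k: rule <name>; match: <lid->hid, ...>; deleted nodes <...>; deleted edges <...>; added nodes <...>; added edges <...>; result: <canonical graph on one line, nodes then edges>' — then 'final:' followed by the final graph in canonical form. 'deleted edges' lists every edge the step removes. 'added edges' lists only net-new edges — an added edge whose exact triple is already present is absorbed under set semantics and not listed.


step 1: rule r1; match: 0->10, 1->2, 2->3, 3->5; deleted nodes 10; deleted edges (10,2,c); (10,3,c); (10,5,c); added nodes 11, 12, 13, 14, 15, 16, 17; added edges (14,2,c); (14,11,c); (14,13,c); (15,3,c); (15,11,c); (15,12,c); (16,5,c); (16,12,c); (16,13,c); (17,11,c); (17,12,c); (17,13,c); result: nodes: 0:vx, 2:vx, 3:vx, 4:vx, 5:vx, 6:tri, 9:tri, 11:vx, 12:vx, 13:vx, 14:tri, 15:tri, 16:tri, 17:tri edges: (6,0,c); (6,2,ck); (6,3,c); (6,5,c); (9,2,c); (9,2,ck); (9,3,c); (9,4,c); (14,2,c); (14,11,c); (14,13,c); (15,3,c); (15,11,c); (15,12,c); (16,5,c); (16,12,c); (16,13,c); (17,11,c); (17,12,c); (17,13,c)
step 2: rule r1; match: 0->14, 1->2, 2->11, 3->13; deleted nodes 14; deleted edges (14,2,c); (14,11,c); (14,13,c); added nodes 18, 19, 20, 21, 22, 23, 24; added edges (21,2,c); (21,18,c); (21,20,c); (22,11,c); (22,18,c); (22,19,c); (23,13,c); (23,19,c); (23,20,c); (24,18,c); (24,19,c); (24,20,c); result: nodes: 0:vx, 2:vx, 3:vx, 4:vx, 5:vx, 6:tri, 9:tri, 11:vx, 12:vx, 13:vx, 15:tri, 16:tri, 17:tri, 18:vx, 19:vx, 20:vx, 21:tri, 22:tri, 23:tri, 24:tri edges: (6,0,c); (6,2,ck); (6,3,c); (6,5,c); (9,2,c); (9,2,ck); (9,3,c); (9,4,c); (15,3,c); (15,11,c); (15,12,c); (16,5,c); (16,12,c); (16,13,c); (17,11,c); (17,12,c); (17,13,c); (21,2,c); (21,18,c); (21,20,c); (22,11,c); (22,18,c); (22,19,c); (23,13,c); (23,19,c); (23,20,c); (24,18,c); (24,19,c); (24,20,c)
final:
nodes: 0:vx, 2:vx, 3:vx, 4:vx, 5:vx, 6:tri, 9:tri, 11:vx, 12:vx, 13:vx, 15:tri, 16:tri, 17:tri, 18:vx, 19:vx, 20:vx, 21:tri, 22:tri, 23:tri, 24:tri
edges: (6,0,c); (6,2,ck); (6,3,c); (6,5,c); (9,2,c); (9,2,ck); (9,3,c); (9,4,c); (15,3,c); (15,11,c); (15,12,c); (16,5,c); (16,12,c); (16,13,c); (17,11,c); (17,12,c); (17,13,c); (21,2,c); (21,18,c); (21,20,c); (22,11,c); (22,18,c); (22,19,c); (23,13,c); (23,19,c); (23,20,c); (24,18,c); (24,19,c); (24,20,c)


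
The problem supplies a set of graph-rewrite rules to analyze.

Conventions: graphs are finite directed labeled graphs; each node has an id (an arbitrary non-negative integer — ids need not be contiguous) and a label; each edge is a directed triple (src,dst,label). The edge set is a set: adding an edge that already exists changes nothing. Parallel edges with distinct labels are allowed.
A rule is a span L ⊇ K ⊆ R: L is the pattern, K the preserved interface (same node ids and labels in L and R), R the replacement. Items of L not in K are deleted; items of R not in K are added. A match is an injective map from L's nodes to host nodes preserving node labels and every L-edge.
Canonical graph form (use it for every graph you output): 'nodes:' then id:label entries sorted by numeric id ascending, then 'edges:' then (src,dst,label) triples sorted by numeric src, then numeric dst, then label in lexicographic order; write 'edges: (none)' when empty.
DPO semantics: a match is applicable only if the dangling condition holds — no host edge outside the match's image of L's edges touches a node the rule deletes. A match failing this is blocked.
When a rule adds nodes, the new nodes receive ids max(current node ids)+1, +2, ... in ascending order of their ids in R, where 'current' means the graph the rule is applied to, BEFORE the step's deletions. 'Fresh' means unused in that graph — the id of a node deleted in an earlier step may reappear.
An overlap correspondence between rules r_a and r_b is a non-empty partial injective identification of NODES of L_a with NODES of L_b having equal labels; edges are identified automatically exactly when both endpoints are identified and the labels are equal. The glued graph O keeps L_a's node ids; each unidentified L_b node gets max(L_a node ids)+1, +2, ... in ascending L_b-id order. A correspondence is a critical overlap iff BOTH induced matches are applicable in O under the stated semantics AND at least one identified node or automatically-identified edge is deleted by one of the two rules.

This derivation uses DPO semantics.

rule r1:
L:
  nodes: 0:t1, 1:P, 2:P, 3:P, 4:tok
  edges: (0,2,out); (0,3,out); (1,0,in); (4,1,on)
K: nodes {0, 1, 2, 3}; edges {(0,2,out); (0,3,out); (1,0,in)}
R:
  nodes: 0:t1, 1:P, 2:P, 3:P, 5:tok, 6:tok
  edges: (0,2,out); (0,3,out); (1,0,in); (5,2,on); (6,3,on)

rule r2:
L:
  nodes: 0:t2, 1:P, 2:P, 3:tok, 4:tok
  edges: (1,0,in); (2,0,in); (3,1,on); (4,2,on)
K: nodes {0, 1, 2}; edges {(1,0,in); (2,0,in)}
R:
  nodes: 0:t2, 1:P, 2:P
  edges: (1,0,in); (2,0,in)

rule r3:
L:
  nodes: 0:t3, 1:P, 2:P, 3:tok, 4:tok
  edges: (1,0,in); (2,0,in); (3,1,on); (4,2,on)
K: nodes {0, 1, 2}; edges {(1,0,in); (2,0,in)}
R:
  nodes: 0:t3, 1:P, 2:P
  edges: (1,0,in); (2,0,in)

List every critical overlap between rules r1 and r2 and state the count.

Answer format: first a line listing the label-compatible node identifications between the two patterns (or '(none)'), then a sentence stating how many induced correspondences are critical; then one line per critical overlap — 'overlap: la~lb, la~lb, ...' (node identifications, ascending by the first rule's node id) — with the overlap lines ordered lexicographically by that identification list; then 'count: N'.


label-compatible node identifications between L(r1) and L(r2): 1~1, 1~2, 2~1, 2~2, 3~1, 3~2, 4~3, 4~4
6 of the induced correspondences are critical overlaps of r1 and r2.
overlap: 1~1, 2~2, 4~3
overlap: 1~1, 3~2, 4~3
overlap: 1~1, 4~3
overlap: 1~2, 2~1, 4~4
overlap: 1~2, 3~1, 4~4
overlap: 1~2, 4~4
count: 6


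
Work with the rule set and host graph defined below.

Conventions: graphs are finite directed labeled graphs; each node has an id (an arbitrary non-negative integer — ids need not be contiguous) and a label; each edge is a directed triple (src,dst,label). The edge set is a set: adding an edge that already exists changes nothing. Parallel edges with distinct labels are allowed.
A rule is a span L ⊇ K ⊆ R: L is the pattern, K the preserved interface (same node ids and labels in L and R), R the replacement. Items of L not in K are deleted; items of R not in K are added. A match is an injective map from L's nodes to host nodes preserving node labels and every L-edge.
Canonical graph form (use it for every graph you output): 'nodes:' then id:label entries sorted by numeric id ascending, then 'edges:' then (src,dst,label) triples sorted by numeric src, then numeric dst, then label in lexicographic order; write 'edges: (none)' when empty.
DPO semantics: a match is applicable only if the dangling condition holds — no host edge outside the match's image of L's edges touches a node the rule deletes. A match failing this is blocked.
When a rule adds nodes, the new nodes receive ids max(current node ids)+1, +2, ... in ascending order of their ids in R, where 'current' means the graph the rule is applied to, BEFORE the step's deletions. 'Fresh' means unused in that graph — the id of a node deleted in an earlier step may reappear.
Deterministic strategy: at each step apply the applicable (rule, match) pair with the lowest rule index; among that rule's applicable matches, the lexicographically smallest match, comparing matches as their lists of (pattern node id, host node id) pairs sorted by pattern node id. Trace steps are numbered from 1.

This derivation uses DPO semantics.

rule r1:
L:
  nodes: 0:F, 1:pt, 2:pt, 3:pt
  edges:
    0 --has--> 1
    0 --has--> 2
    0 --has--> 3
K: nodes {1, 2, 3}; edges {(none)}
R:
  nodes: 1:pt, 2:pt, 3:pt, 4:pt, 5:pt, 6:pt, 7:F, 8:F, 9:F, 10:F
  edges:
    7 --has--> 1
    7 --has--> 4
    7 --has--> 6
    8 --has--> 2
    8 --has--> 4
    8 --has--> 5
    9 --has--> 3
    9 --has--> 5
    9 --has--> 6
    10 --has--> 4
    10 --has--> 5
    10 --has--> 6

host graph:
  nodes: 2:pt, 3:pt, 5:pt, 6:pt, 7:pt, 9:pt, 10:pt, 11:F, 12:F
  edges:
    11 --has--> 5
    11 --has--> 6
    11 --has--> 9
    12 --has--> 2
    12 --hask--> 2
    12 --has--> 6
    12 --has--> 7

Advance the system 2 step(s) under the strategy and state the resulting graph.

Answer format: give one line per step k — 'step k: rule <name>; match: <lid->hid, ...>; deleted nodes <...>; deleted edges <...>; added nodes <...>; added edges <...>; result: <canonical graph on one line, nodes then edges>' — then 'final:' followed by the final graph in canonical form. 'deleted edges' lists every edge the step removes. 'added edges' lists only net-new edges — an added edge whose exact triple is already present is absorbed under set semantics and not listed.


step 1: rule r1; match: 0->11, 1->5, 2->6, 3->9; deleted nodes 11; deleted edges (11,5,has); (11,6,has); (11,9,has); added nodes 13, 14, 15, 16, 17, 18, 19; added edges (16,5,has); (16,13,has); (16,15,has); (17,6,has); (17,13,has); (17,14,has); (18,9,has); (18,14,has); (18,15,has); (19,13,has); (19,14,has); (19,15,has); result: nodes: 2:pt, 3:pt, 5:pt, 6:pt, 7:pt, 9:pt, 10:pt, 12:F, 13:pt, 14:pt, 15:pt, 16:F, 17:F, 18:F, 19:F edges: (12,2,has); (12,2,hask); (12,6,has); (12,7,has); (16,5,has); (16,13,has); (16,15,has); (17,6,has); (17,13,has); (17,14,has); (18,9,has); (18,14,has); (18,15,has); (19,13,has); (19,14,has); (19,15,has)
step 2: rule r1; match: 0->16, 1->5, 2->13, 3->15; deleted nodes 16; deleted edges (16,5,has); (16,13,has); (16,15,has); added nodes 20, 21, 22, 23, 24, 25, 26; added edges (23,5,has); (23,20,has); (23,22,has); (24,13,has); (24,20,has); (24,21,has); (25,15,has); (25,21,has); (25,22,has); (26,20,has); (26,21,has); (26,22,has); result: nodes: 2:pt, 3:pt, 5:pt, 6:pt, 7:pt, 9:pt, 10:pt, 12:F, 13:pt, 14:pt, 15:pt, 17:F, 18:F, 19:F, 20:pt, 21:pt, 22:pt, 23:F, 24:F, 25:F, 26:F edges: (12,2,has); (12,2,hask); (12,6,has); (12,7,has); (17,6,has); (17,13,has); (17,14,has); (18,9,has); (18,14,has); (18,15,has); (19,13,has); (19,14,has); (19,15,has); (23,5,has); (23,20,has); (23,22,has); (24,13,has); (24,20,has); (24,21,has); (25,15,has); (25,21,has); (25,22,has); (26,20,has); (26,21,has); (26,22,has)
final:
nodes: 2:pt, 3:pt, 5:pt, 6:pt, 7:pt, 9:pt, 10:pt, 12:F, 13:pt, 14:pt, 15:pt, 17:F, 18:F, 19:F, 20:pt, 21:pt, 22:pt, 23:F, 24:F, 25:F, 26:F
edges: (12,2,has); (12,2,hask); (12,6,has); (12,7,has); (17,6,has); (17,13,has); (17,14,has); (18,9,has); (18,14,has); (18,15,has); (19,13,has); (19,14,has); (19,15,has); (23,5,has); (23,20,has); (23,22,has); (24,13,has); (24,20,has); (24,21,has); (25,15,has); (25,21,has); (25,22,has); (26,20,has); (26,21,has); (26,22,has)


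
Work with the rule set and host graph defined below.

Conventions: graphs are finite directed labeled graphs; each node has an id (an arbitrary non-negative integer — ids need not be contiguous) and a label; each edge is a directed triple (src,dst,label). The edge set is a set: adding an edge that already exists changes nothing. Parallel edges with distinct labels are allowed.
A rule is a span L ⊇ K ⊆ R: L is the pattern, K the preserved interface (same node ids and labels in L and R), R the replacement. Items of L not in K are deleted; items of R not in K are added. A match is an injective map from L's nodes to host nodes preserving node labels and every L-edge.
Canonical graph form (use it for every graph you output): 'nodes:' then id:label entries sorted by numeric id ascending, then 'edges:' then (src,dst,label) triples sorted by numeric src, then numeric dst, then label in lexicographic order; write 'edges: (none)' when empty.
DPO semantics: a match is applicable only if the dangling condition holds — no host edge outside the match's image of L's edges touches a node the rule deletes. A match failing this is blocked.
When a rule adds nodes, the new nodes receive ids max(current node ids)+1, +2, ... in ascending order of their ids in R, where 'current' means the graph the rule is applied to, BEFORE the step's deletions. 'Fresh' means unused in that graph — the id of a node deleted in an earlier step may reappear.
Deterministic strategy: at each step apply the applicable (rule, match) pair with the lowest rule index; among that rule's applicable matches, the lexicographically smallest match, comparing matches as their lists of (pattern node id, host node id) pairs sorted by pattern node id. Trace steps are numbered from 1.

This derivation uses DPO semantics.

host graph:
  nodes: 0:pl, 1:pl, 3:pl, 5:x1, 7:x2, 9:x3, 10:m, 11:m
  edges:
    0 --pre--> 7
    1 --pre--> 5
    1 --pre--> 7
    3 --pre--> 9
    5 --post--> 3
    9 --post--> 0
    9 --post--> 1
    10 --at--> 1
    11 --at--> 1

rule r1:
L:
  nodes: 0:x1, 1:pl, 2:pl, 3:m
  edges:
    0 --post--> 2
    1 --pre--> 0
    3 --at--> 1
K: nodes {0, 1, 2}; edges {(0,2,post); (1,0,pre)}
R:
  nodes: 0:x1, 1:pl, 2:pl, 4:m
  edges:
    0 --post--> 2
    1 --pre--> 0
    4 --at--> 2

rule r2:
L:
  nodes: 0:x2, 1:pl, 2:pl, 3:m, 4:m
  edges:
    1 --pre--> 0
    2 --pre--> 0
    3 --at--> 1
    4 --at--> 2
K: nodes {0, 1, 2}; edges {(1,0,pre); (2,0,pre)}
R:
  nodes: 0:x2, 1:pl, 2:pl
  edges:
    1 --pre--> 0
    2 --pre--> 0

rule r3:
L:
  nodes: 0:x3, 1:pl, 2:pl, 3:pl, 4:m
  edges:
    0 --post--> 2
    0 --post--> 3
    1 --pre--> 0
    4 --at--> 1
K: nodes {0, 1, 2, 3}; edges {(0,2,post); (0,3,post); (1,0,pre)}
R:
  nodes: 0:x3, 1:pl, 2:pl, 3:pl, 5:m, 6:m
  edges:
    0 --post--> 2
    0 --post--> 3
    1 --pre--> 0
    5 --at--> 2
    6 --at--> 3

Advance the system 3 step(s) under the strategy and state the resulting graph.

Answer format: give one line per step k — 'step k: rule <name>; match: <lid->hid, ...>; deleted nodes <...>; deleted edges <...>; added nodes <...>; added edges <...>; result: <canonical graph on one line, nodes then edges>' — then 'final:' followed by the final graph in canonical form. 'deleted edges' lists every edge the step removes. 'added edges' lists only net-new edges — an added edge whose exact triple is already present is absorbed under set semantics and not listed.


step 1: rule r1; match: 0->5, 1->1, 2->3, 3->10; deleted nodes 10; deleted edges (10,1,at); added nodes 12; added edges (12,3,at); result: nodes: 0:pl, 1:pl, 3:pl, 5:x1, 7:x2, 9:x3, 11:m, 12:m edges: (0,7,pre); (1,5,pre); (1,7,pre); (3,9,pre); (5,3,post); (9,0,post); (9,1,post); (11,1,at); (12,3,at)
step 2: rule r1; match: 0->5, 1->1, 2->3, 3->11; deleted nodes 11; deleted edges (11,1,at); added nodes 13; added edges (13,3,at); result: nodes: 0:pl, 1:pl, 3:pl, 5:x1, 7:x2, 9:x3, 12:m, 13:m edges: (0,7,pre); (1,5,pre); (1,7,pre); (3,9,pre); (5,3,post); (9,0,post); (9,1,post); (12,3,at); (13,3,at)
step 3: rule r3; match: 0->9, 1->3, 2->0, 3->1, 4->12; deleted nodes 12; deleted edges (12,3,at); added nodes 14, 15; added edges (14,0,at); (15,1,at); result: nodes: 0:pl, 1:pl, 3:pl, 5:x1, 7:x2, 9:x3, 13:m, 14:m, 15:m edges: (0,7,pre); (1,5,pre); (1,7,pre); (3,9,pre); (5,3,post); (9,0,post); (9,1,post); (13,3,at); (14,0,at); (15,1,at)
final:
nodes: 0:pl, 1:pl, 3:pl, 5:x1, 7:x2, 9:x3, 13:m, 14:m, 15:m
edges: (0,7,pre); (1,5,pre); (1,7,pre); (3,9,pre); (5,3,post); (9,0,post); (9,1,post); (13,3,at); (14,0,at); (15,1,at)


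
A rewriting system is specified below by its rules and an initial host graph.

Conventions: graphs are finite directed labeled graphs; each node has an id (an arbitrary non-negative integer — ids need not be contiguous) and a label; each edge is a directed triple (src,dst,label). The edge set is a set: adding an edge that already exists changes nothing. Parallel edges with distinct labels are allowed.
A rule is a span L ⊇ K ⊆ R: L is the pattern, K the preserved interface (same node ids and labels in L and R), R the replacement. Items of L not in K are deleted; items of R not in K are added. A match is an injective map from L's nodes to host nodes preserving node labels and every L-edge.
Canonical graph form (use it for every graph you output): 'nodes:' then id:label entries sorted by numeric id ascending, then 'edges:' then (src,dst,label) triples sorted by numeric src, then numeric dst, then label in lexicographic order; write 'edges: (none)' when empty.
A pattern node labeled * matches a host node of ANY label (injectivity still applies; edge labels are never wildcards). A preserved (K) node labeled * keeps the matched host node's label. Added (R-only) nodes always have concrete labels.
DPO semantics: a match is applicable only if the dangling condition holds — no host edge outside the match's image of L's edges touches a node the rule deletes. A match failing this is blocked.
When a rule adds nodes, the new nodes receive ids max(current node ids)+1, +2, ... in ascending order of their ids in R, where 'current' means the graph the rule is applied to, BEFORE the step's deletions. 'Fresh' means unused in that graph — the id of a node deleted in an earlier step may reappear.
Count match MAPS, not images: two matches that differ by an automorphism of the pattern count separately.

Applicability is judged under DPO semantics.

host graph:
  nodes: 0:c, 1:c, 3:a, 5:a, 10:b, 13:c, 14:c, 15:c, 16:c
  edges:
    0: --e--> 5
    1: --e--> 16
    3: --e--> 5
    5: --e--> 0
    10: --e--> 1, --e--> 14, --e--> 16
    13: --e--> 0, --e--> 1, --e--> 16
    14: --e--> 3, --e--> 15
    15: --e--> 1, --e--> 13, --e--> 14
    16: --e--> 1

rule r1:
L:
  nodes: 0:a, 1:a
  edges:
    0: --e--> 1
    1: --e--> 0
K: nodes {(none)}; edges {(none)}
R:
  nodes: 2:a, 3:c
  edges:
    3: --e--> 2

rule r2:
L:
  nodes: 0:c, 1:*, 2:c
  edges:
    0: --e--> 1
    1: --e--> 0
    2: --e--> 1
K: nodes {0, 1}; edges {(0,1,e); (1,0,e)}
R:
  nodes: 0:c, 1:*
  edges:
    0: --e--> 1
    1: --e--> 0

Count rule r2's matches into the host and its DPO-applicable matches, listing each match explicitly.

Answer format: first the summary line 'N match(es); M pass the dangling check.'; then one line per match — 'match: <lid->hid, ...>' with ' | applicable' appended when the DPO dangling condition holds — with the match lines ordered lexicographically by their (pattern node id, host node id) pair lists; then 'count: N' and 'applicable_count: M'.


3 match(es); 0 pass the dangling check.
match: 0->1, 1->16, 2->13
match: 0->16, 1->1, 2->13
match: 0->16, 1->1, 2->15
count: 3
applicable_count: 0


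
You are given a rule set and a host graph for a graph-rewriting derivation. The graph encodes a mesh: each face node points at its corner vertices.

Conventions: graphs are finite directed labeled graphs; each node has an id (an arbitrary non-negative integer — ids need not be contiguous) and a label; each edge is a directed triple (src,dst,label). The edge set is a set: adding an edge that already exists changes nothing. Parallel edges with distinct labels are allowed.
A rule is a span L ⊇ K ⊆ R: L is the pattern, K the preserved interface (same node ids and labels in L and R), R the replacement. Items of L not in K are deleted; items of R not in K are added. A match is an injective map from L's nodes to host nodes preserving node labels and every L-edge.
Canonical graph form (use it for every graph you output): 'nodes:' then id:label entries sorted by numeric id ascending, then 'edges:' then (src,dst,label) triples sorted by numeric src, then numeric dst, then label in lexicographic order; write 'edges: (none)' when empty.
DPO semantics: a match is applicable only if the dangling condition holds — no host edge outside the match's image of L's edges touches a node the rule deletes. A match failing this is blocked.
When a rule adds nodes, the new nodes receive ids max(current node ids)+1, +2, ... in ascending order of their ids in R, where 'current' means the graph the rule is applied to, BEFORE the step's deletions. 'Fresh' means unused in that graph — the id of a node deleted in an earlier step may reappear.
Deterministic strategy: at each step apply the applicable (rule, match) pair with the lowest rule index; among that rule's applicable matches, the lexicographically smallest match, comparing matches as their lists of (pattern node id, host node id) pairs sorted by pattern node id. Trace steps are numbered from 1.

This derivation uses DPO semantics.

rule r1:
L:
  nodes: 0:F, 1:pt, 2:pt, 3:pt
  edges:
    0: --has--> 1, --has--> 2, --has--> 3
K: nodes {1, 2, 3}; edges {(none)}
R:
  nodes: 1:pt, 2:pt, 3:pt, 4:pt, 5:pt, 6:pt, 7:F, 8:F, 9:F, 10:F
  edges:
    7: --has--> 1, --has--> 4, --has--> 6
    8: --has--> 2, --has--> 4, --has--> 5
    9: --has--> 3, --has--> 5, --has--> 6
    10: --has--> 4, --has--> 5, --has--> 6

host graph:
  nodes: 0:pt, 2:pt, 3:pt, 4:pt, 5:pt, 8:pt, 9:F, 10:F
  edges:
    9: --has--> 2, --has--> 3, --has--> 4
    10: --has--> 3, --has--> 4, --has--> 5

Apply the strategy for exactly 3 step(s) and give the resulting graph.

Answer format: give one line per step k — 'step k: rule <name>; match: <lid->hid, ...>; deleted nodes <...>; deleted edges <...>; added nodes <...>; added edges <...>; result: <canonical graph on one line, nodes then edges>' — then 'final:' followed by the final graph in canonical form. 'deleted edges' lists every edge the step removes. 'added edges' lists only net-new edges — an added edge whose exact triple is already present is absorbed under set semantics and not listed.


step 1: rule r1; match: 0->9, 1->2, 2->3, 3->4; deleted nodes 9; deleted edges (9,2,has); (9,3,has); (9,4,has); added nodes 11, 12, 13, 14, 15, 16, 17; added edges (14,2,has); (14,11,has); (14,13,has); (15,3,has); (15,11,has); (15,12,has); (16,4,has); (16,12,has); (16,13,has); (17,11,has); (17,12,has); (17,13,has); result: nodes: 0:pt, 2:pt, 3:pt, 4:pt, 5:pt, 8:pt, 10:F, 11:pt, 12:pt, 13:pt, 14:F, 15:F, 16:F, 17:F edges: (10,3,has); (10,4,has); (10,5,has); (14,2,has); (14,11,has); (14,13,has); (15,3,has); (15,11,has); (15,12,has); (16,4,has); (16,12,has); (16,13,has); (17,11,has); (17,12,has); (17,13,has)
step 2: rule r1; match: 0->10, 1->3, 2->4, 3->5; deleted nodes 10; deleted edges (10,3,has); (10,4,has); (10,5,has); added nodes 18, 19, 20, 21, 22, 23, 24; added edges (21,3,has); (21,18,has); (21,20,has); (22,4,has); (22,18,has); (22,19,has); (23,5,has); (23,19,has); (23,20,has); (24,18,has); (24,19,has); (24,20,has); result: nodes: 0:pt, 2:pt, 3:pt, 4:pt, 5:pt, 8:pt, 11:pt, 12:pt, 13:pt, 14:F, 15:F, 16:F, 17:F, 18:pt, 19:pt, 20:pt, 21:F, 22:F, 23:F, 24:F edges: (14,2,has); (14,11,has); (14,13,has); (15,3,has); (15,11,has); (15,12,has); (16,4,has); (16,12,has); (16,13,has); (17,11,has); (17,12,has); (17,13,has); (21,3,has); (21,18,has); (21,20,has); (22,4,has); (22,18,has); (22,19,has); (23,5,has); (23,19,has); (23,20,has); (24,18,has); (24,19,has); (24,20,has)
step 3: rule r1; match: 0->14, 1->2, 2->11, 3->13; deleted nodes 14; deleted edges (14,2,has); (14,11,has); (14,13,has); added nodes 25, 26, 27, 28, 29, 30, 31; added edges (28,2,has); (28,25,has); (28,27,has); (29,11,has); (29,25,has); (29,26,has); (30,13,has); (30,26,has); (30,27,has); (31,25,has); (31,26,has); (31,27,has); result: nodes: 0:pt, 2:pt, 3:pt, 4:pt, 5:pt, 8:pt, 11:pt, 12:pt, 13:pt, 15:F, 16:F, 17:F, 18:pt, 19:pt, 20:pt, 21:F, 22:F, 23:F, 24:F, 25:pt, 26:pt, 27:pt, 28:F, 29:F, 30:F, 31:F edges: (15,3,has); (15,11,has); (15,12,has); (16,4,has); (16,12,has); (16,13,has); (17,11,has); (17,12,has); (17,13,has); (21,3,has); (21,18,has); (21,20,has); (22,4,has); (22,18,has); (22,19,has); (23,5,has); (23,19,has); (23,20,has); (24,18,has); (24,19,has); (24,20,has); (28,2,has); (28,25,has); (28,27,has); (29,11,has); (29,25,has); (29,26,has); (30,13,has); (30,26,has); (30,27,has); (31,25,has); (31,26,has); (31,27,has)
final:
nodes: 0:pt, 2:pt, 3:pt, 4:pt, 5:pt, 8:pt, 11:pt, 12:pt, 13:pt, 15:F, 16:F, 17:F, 18:pt, 19:pt, 20:pt, 21:F, 22:F, 23:F, 24:F, 25:pt, 26:pt, 27:pt, 28:F, 29:F, 30:F, 31:F
edges: (15,3,has); (15,11,has); (15,12,has); (16,4,has); (16,12,has); (16,13,has); (17,11,has); (17,12,has); (17,13,has); (21,3,has); (21,18,has); (21,20,has); (22,4,has); (22,18,has); (22,19,has); (23,5,has); (23,19,has); (23,20,has); (24,18,has); (24,19,has); (24,20,has); (28,2,has); (28,25,has); (28,27,has); (29,11,has); (29,25,has); (29,26,has); (30,13,has); (30,26,has); (30,27,has); (31,25,has); (31,26,has); (31,27,has)


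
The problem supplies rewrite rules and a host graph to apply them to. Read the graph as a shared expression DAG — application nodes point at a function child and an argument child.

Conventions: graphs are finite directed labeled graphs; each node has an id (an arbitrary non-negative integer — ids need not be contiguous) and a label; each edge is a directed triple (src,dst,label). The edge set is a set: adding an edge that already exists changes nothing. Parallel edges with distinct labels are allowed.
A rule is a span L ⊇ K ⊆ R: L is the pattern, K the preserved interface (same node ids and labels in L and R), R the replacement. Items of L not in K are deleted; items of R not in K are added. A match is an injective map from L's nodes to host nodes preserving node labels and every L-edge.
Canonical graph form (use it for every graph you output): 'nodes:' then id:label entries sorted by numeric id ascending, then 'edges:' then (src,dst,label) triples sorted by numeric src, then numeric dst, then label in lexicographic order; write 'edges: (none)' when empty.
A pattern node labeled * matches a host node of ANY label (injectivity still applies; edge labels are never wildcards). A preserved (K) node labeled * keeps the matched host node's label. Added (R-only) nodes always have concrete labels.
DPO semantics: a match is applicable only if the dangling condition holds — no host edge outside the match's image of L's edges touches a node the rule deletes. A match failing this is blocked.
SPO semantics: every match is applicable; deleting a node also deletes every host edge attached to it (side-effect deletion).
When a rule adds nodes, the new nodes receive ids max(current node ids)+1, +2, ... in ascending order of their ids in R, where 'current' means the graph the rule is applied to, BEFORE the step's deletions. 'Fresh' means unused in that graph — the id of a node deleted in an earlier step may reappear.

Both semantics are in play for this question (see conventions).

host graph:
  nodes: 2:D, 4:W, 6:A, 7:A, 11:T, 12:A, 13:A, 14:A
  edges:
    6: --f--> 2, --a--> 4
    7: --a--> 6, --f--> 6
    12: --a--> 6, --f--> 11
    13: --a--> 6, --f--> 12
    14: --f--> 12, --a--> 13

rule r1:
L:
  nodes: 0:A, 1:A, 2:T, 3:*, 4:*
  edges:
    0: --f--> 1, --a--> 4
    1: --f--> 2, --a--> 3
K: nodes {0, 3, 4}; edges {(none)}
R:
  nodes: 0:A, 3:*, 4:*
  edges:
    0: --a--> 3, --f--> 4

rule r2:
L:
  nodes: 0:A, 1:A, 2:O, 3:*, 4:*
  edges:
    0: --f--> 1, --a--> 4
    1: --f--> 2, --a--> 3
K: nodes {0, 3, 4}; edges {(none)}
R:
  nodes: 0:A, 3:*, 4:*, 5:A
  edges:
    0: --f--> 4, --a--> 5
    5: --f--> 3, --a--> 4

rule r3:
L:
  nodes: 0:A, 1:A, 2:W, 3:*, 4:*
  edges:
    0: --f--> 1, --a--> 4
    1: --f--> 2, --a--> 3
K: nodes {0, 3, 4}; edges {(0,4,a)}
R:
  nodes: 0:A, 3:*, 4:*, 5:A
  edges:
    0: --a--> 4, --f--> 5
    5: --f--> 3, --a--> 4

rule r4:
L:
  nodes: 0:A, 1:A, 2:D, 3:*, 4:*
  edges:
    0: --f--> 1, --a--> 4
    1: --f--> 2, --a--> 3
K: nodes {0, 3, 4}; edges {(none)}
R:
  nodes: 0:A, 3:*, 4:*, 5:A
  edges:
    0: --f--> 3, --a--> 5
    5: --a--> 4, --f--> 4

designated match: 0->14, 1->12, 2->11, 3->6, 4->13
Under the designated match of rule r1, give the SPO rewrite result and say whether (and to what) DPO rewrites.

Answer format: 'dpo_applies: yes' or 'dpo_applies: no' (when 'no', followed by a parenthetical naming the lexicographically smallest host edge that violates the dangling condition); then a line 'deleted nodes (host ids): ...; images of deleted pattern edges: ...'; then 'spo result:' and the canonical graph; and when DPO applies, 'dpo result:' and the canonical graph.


dpo_applies: no
(the rule deletes node 12, which keeps host edge (13,12,f) outside the match image — the dangling condition fails, DPO blocks; SPO proceeds and side-deletes such edges)
deleted nodes (host ids): 11, 12; images of deleted pattern edges: (12,6,a); (12,11,f); (14,12,f); (14,13,a)
spo result:
nodes: 2:D, 4:W, 6:A, 7:A, 13:A, 14:A
edges: (6,2,f); (6,4,a); (7,6,a); (7,6,f); (13,6,a); (14,6,a); (14,13,f)


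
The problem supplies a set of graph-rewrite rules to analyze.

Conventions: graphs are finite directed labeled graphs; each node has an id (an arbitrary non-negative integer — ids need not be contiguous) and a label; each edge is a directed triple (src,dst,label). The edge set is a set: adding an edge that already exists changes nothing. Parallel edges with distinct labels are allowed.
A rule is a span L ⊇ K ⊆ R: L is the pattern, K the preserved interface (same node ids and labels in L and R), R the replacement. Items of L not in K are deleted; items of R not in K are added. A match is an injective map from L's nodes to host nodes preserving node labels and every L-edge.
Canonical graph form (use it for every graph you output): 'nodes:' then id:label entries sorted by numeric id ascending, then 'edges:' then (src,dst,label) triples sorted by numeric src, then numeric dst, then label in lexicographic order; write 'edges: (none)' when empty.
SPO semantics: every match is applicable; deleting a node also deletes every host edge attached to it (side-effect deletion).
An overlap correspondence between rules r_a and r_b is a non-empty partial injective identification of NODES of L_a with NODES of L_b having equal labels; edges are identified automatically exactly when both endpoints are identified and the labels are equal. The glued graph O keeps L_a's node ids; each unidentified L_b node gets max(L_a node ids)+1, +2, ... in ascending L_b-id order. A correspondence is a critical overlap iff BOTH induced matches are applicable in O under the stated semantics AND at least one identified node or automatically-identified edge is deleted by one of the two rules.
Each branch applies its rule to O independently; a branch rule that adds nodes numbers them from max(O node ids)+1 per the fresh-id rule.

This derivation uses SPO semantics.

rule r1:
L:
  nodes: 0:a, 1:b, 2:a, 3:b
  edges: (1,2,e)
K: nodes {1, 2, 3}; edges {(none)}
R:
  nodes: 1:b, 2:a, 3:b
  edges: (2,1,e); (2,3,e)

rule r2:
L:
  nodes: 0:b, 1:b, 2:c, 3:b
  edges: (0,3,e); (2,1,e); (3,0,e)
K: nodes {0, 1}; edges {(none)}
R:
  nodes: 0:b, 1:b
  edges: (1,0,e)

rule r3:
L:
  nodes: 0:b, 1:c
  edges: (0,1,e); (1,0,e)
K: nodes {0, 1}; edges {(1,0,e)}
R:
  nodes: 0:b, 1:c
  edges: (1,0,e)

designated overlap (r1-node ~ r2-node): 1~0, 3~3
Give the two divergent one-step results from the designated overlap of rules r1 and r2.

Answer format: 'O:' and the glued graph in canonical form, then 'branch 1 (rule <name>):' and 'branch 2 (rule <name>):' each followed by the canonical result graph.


O:
nodes: 0:a, 1:b, 2:a, 3:b, 4:b, 5:c
edges: (1,2,e); (1,3,e); (3,1,e); (5,4,e)
branch 1 (rule r1):
nodes: 1:b, 2:a, 3:b, 4:b, 5:c
edges: (1,3,e); (2,1,e); (2,3,e); (3,1,e); (5,4,e)
branch 2 (rule r2):
nodes: 0:a, 1:b, 2:a, 4:b
edges: (1,2,e); (4,1,e)


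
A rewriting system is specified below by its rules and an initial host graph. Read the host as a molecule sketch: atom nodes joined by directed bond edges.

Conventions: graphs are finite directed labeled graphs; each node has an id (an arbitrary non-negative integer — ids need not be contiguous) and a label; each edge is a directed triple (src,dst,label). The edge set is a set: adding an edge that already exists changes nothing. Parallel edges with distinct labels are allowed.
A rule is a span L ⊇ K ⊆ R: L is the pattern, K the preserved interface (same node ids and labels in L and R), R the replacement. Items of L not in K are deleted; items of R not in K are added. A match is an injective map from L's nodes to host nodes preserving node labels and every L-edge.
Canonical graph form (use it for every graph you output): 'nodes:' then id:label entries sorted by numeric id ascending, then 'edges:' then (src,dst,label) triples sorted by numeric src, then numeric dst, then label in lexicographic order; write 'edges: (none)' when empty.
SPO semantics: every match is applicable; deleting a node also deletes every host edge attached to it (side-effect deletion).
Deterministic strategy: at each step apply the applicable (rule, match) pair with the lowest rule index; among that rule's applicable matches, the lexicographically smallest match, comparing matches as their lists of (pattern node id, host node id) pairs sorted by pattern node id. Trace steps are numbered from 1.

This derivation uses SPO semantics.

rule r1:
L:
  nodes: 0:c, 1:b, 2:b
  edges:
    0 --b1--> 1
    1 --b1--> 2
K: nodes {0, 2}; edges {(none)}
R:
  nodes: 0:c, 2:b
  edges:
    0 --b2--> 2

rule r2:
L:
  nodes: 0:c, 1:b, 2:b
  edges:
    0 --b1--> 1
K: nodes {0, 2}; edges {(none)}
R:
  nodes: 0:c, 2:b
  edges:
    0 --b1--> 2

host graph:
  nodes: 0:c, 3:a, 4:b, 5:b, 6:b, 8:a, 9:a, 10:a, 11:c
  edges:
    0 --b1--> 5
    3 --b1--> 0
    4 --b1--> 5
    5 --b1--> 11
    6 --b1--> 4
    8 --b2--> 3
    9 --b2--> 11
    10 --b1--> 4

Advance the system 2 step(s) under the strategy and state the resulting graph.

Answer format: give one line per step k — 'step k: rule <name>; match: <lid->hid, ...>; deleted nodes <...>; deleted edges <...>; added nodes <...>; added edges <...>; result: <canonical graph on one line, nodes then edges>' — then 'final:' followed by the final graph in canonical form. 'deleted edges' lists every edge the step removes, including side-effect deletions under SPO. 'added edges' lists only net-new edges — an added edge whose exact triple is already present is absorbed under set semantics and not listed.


step 1: rule r2; match: 0->0, 1->5, 2->4; deleted nodes 5; deleted edges (0,5,b1); (4,5,b1); (5,11,b1); added nodes (none); added edges (0,4,b1); result: nodes: 0:c, 3:a, 4:b, 6:b, 8:a, 9:a, 10:a, 11:c edges: (0,4,b1); (3,0,b1); (6,4,b1); (8,3,b2); (9,11,b2); (10,4,b1)
step 2: rule r2; match: 0->0, 1->4, 2->6; deleted nodes 4; deleted edges (0,4,b1); (6,4,b1); (10,4,b1); added nodes (none); added edges (0,6,b1); result: nodes: 0:c, 3:a, 6:b, 8:a, 9:a, 10:a, 11:c edges: (0,6,b1); (3,0,b1); (8,3,b2); (9,11,b2)
final:
nodes: 0:c, 3:a, 6:b, 8:a, 9:a, 10:a, 11:c
edges: (0,6,b1); (3,0,b1); (8,3,b2); (9,11,b2)
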